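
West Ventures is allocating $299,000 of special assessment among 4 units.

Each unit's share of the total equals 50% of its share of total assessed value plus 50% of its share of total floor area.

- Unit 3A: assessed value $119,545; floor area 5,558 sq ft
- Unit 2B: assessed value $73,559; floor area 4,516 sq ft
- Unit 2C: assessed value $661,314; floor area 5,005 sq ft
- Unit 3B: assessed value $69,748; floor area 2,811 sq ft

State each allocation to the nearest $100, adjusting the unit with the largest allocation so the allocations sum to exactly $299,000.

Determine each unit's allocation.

Totals — assessed value 924,166, floor area 17,890.
Combined weights (50% assessed value + 50% floor area): Unit 3A 0.2200; Unit 2B 0.1660; Unit 2C 0.4977; Unit 3B 0.1163.
Pro-rata amounts: Unit 3A 65,784.61; Unit 2B 49,637.97; Unit 2C 148,804.00; Unit 3B 34,773.43.
Rounded to nearest $100: Unit 3A $65,800; Unit 2B $49,600; Unit 2C $148,800; Unit 3B $34,800. Sum = $299,000.
No rounding difference to absorb.

Unit 3A: $65,800 · Unit 2B: $49,600 · Unit 2C: $148,800 · Unit 3B: $34,800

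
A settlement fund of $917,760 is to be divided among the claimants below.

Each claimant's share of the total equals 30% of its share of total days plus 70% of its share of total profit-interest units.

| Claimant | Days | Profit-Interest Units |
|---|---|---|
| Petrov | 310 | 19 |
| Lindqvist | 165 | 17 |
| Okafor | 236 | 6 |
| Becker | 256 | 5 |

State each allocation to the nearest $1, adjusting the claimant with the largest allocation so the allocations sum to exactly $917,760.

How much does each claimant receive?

Totals — days 967, profit-interest units 47.
Blended shares (30% days + 70% profit-interest units): Petrov 0.3792; Lindqvist 0.3044; Okafor 0.1626; Becker 0.1539.
Proportional shares: Petrov 347,970.96; Lindqvist 279,348.46; Okafor 149,207.43; Becker 141,233.15.
At nearest $1: Petrov $347,971; Lindqvist $279,348; Okafor $149,207; Becker $141,233. Sum = $917,759.
Difference $917,760 − $917,759 = +$1 applied to largest allocation (Petrov): Petrov becomes $347,972.

Petrov: $347,972 | Lindqvist: $279,348 | Okafor: $149,207 | Becker: $141,233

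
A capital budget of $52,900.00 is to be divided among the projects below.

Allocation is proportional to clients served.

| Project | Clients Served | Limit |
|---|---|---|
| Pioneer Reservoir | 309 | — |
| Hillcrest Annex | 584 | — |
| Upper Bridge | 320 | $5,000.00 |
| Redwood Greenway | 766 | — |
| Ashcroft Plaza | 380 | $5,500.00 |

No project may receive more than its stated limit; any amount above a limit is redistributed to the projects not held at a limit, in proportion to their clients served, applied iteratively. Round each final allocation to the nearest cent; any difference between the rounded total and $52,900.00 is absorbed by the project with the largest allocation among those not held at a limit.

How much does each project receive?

Clients served total: 2,359.
Proportional shares (ignoring caps): Pioneer Reservoir 6,929.2497; Hillcrest Annex 13,096.0577; Upper Bridge 7,175.9220; Redwood Greenway 17,177.3633; Ashcroft Plaza 8,521.4074.
Capped: Upper Bridge ($5,000.00), Ashcroft Plaza ($5,500.00); residual $42,400.00 reallocated over remaining clients served 1,659.
Redistributed shares: Pioneer Reservoir 7,897.2875 → $7,897.29; Hillcrest Annex 14,925.6178 → $14,925.62; Redwood Greenway 19,577.0946 → $19,577.09.

Pioneer Reservoir: $7,897.29 | Hillcrest Annex: $14,925.62 | Upper Bridge: $5,000.00 | Redwood Greenway: $19,577.09 | Ashcroft Plaza: $5,500.00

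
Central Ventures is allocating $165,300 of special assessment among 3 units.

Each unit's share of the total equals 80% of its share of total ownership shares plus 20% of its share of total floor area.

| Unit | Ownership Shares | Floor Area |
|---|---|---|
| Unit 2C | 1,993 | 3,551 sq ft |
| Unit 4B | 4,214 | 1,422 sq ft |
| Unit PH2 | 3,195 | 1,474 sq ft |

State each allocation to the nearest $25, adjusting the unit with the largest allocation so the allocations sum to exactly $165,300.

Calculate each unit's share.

Unit 2C: $46,250; Unit 4B: $66,550; Unit PH2: $52,500

Totals — ownership shares 9,402, floor area 6,447.
Combined weights (80% ownership shares + 20% floor area): Unit 2C 0.2797; Unit 4B 0.4027; Unit PH2 0.3176.
Pro-rata amounts: Unit 2C 46,241.14; Unit 4B 66,562.27; Unit PH2 52,496.59.
At nearest $25: Unit 2C $46,250; Unit 4B $66,550; Unit PH2 $52,500. Sum = $165,300.
Sum already equals the total — no adjustment.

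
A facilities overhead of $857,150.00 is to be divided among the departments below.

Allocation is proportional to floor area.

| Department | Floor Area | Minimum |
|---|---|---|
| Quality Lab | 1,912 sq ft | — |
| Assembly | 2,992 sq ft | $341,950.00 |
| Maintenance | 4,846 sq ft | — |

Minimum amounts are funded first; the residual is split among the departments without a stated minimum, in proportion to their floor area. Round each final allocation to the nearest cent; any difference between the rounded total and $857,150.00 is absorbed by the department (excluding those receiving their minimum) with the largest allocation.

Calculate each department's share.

Minimums first: Assembly $341,950.00. Balance $515,200.00.
Balance split over remaining floor area 6,758: Quality Lab 145,762.4149 → $145,762.41; Maintenance 369,437.5851 → $369,437.59.

Quality Lab: $145,762.41 | Assembly: $341,950.00 | Maintenance: $369,437.59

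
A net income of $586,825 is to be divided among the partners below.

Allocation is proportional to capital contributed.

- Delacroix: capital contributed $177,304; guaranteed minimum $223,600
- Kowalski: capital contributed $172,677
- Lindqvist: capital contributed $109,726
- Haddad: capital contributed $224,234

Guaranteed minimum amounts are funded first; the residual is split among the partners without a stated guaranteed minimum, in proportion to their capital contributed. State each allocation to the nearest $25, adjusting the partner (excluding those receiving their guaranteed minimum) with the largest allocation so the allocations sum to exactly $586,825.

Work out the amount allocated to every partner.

Fund the minimums — Delacroix $223,600. Balance $363,225.
Balance split over remaining capital contributed 506,637: Kowalski 123,797.91 → $123,800; Lindqvist 78,666.24 → $78,675; Haddad 160,760.85 → $160,750.

Delacroix: $223,600 | Kowalski: $123,800 | Lindqvist: $78,675 | Haddad: $160,750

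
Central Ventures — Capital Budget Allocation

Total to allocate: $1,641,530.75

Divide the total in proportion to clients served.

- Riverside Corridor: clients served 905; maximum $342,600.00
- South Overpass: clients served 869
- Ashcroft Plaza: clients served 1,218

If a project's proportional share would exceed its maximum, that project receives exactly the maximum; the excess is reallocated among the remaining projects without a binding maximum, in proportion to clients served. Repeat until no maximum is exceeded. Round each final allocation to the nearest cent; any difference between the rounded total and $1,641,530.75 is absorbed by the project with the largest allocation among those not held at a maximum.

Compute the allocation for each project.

Riverside Corridor: $342,600.00; South Overpass: $540,858.08; Ashcroft Plaza: $758,072.67

Sum of clients served: 2,992.
Pro-rata shares before constraints: Riverside Corridor 496,519.1607; South Overpass 476,768.1222; Ashcroft Plaza 668,243.4671.
Capped: Riverside Corridor ($342,600.00); balance $1,298,930.75 reallocated over remaining clients served 2,087.
Remaining shares: South Overpass 540,858.0842 → $540,858.08; Ashcroft Plaza 758,072.6658 → $758,072.67.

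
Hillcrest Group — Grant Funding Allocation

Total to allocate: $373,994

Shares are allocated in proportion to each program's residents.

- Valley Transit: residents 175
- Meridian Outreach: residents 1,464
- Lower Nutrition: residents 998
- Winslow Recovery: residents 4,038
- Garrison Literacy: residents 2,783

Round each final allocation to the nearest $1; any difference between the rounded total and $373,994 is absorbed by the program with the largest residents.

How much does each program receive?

Residents total: 175 + 1,464 + 998 + 4,038 + 2,783 = 9,458.
Raw shares: Valley Transit 6,919.96; Meridian Outreach 57,890.38; Lower Nutrition 39,463.52; Winslow Recovery 159,673.06; Garrison Literacy 110,047.08.
Rounded to nearest $1: Valley Transit $6,920; Meridian Outreach $57,890; Lower Nutrition $39,464; Winslow Recovery $159,673; Garrison Literacy $110,047. Sum = $373,994.
No rounding difference to absorb.

Valley Transit: $6,920 | Meridian Outreach: $57,890 | Lower Nutrition: $39,464 | Winslow Recovery: $159,673 | Garrison Literacy: $110,047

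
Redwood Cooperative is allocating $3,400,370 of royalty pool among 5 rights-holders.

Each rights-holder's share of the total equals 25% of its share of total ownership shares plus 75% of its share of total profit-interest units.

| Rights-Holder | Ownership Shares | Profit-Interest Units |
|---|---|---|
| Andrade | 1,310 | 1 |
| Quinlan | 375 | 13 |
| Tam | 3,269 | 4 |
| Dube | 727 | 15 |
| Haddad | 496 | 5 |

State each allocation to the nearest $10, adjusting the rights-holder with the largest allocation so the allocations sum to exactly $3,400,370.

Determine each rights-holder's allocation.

Andrade: $247,400 | Quinlan: $924,070 | Tam: $718,340 | Dube: $1,106,740 | Haddad: $403,820

Totals — ownership shares 6,177, profit-interest units 38.
Combined weights (25% ownership shares + 75% profit-interest units): Andrade 0.0728; Quinlan 0.2718; Tam 0.2113; Dube 0.3255; Haddad 0.1188.
Pro-rata amounts: Andrade 247,397.68; Quinlan 924,071.69; Tam 718,337.33; Dube 1,106,739.85; Haddad 403,823.45.
Rounded to nearest $10: Andrade $247,400; Quinlan $924,070; Tam $718,340; Dube $1,106,740; Haddad $403,820. Sum = $3,400,370.
Rounded total matches; no reconciliation needed.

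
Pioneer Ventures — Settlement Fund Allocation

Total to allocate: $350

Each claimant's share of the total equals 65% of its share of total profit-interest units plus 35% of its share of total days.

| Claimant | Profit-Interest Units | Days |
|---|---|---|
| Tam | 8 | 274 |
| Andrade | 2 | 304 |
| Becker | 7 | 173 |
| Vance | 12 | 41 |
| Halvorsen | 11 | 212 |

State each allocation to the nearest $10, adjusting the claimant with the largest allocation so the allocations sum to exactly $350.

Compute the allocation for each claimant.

Totals — profit-interest units 40, days 1,004.
Combined weights (65% profit-interest units + 35% days): Tam 0.2255; Andrade 0.1385; Becker 0.1741; Vance 0.2093; Halvorsen 0.2527.
Raw shares: Tam 78.93; Andrade 48.47; Becker 60.92; Vance 73.25; Halvorsen 88.43.
After rounding ($10): Tam $80; Andrade $50; Becker $60; Vance $70; Halvorsen $90. Sum = $350.
Rounded total matches; no reconciliation needed.

Tam: $80; Andrade: $50; Becker: $60; Vance: $70; Halvorsen: $90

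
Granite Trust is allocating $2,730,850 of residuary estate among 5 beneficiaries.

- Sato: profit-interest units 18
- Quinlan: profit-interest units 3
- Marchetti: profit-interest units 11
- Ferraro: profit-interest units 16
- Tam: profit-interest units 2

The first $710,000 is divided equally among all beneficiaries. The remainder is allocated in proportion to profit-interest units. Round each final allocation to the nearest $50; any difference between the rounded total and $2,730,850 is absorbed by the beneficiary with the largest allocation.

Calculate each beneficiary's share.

First tranche $710,000 split equally: $142,000 each.
Remainder $2,020,850 by profit-interest units (total 50): Sato 727,506.00 → $727,500; Quinlan 121,251.00 → $121,250; Marchetti 444,587.00 → $444,600; Ferraro 646,672.00 → $646,650; Tam 80,834.00 → $80,850.
Totals: Sato $142,000 + $727,500 = $869,500; Quinlan $142,000 + $121,250 = $263,250; Marchetti $142,000 + $444,600 = $586,600; Ferraro $142,000 + $646,650 = $788,650; Tam $142,000 + $80,850 = $222,850.

Sato: $869,500 | Quinlan: $263,250 | Marchetti: $586,600 | Ferraro: $788,650 | Tam: $222,850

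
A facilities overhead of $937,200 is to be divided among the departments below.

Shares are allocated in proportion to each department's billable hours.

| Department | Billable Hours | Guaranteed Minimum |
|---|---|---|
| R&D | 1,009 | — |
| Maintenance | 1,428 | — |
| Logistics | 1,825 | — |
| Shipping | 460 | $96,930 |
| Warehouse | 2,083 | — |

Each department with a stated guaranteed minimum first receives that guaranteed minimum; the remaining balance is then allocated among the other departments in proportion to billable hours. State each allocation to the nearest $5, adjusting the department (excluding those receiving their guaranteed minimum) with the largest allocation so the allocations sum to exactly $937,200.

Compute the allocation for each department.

Guaranteed amounts: Shipping $96,930. Residual $840,270.
Residual split over remaining billable hours 6,345: R&D 133,622.13 → $133,620; Maintenance 189,110.41 → $189,110; Logistics 241,685.22 → $241,685; Warehouse 275,852.23 → $275,850.
Rounding difference +$5 applied to Warehouse → $275,855.

R&D: $133,620 · Maintenance: $189,110 · Logistics: $241,685 · Shipping: $96,930 · Warehouse: $275,855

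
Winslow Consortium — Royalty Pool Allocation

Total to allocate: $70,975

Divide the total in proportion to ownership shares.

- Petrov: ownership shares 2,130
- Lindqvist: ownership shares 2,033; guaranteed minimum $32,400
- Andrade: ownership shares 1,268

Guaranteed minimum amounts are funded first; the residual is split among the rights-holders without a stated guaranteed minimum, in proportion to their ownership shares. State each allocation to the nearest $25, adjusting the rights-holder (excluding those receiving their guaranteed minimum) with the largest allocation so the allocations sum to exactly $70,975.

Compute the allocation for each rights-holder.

Petrov: $24,175 · Lindqvist: $32,400 · Andrade: $14,400

Minimums first: Lindqvist $32,400. Balance $38,575.
Balance split over remaining ownership shares 3,398: Petrov 24,180.33 → $24,175; Andrade 14,394.67 → $14,400.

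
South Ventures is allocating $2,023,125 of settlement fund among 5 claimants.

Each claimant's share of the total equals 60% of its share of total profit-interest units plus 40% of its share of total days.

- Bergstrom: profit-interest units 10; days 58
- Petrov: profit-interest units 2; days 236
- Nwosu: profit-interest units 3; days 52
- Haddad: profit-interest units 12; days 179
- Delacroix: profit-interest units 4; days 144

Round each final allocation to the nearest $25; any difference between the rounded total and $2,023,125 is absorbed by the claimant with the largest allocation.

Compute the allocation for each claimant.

Bergstrom: $461,725 · Petrov: $363,800 · Nwosu: $180,375 · Haddad: $686,400 · Delacroix: $330,825

Totals — profit-interest units 31, days 669.
Combined weights (60% profit-interest units + 40% days): Bergstrom 0.2282; Petrov 0.1798; Nwosu 0.0892; Haddad 0.3393; Delacroix 0.1635.
Proportional shares: Bergstrom 461,731.77; Petrov 363,789.85; Nwosu 180,373.12; Haddad 686,412.88; Delacroix 330,817.37.
After rounding ($25): Bergstrom $461,725; Petrov $363,800; Nwosu $180,375; Haddad $686,425; Delacroix $330,825. Sum = $2,023,150.
Difference $2,023,125 − $2,023,150 = −$25 applied to largest allocation (Haddad): Haddad becomes $686,400.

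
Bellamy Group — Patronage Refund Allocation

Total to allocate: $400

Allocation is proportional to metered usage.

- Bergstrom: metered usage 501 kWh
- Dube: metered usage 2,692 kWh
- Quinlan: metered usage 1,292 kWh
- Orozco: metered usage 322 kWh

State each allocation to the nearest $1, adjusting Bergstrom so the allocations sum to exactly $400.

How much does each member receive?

Sum of metered usage: 4,807.
Pro-rata amounts: Bergstrom 501/4,807 × $400 = 41.69; Dube 2,692/4,807 × $400 = 224.01; Quinlan 1,292/4,807 × $400 = 107.51; Orozco 322/4,807 × $400 = 26.79.
After rounding ($1): Bergstrom $42; Dube $224; Quinlan $108; Orozco $27. Sum = $401.
Difference $400 − $401 = −$1 applied to Bergstrom: Bergstrom becomes $41.

Bergstrom: $41 · Dube: $224 · Quinlan: $108 · Orozco: $27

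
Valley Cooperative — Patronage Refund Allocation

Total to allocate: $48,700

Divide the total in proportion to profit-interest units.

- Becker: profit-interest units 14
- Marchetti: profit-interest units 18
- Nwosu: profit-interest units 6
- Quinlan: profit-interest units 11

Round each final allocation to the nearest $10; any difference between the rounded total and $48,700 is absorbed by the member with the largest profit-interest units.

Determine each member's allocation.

Combined profit-interest units = 49.
Proportional shares: Becker 14/49 × $48,700 = 13,914.29; Marchetti 18/49 × $48,700 = 17,889.80; Nwosu 6/49 × $48,700 = 5,963.27; Quinlan 11/49 × $48,700 = 10,932.65.
Rounded to nearest $10: Becker $13,910; Marchetti $17,890; Nwosu $5,960; Quinlan $10,930. Sum = $48,690.
Difference $48,700 − $48,690 = +$10 applied to largest profit-interest units (Marchetti): Marchetti becomes $17,900.

Becker: $13,910 | Marchetti: $17,900 | Nwosu: $5,960 | Quinlan: $10,930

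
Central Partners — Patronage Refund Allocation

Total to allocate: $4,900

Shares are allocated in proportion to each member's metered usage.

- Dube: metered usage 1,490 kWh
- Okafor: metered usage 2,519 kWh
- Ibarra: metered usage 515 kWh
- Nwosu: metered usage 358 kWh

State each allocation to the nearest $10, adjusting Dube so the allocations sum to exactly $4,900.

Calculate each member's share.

Dube: $1,490 | Okafor: $2,530 | Ibarra: $520 | Nwosu: $360

Combined metered usage = 4,882.
Proportional shares: Dube 1,490/4,882 × $4,900 = 1,495.49; Okafor 2,519/4,882 × $4,900 = 2,528.29; Ibarra 515/4,882 × $4,900 = 516.90; Nwosu 358/4,882 × $4,900 = 359.32.
Rounded to nearest $10: Dube $1,500; Okafor $2,530; Ibarra $520; Nwosu $360. Sum = $4,910.
Difference $4,900 − $4,910 = −$10 applied to Dube: Dube becomes $1,490.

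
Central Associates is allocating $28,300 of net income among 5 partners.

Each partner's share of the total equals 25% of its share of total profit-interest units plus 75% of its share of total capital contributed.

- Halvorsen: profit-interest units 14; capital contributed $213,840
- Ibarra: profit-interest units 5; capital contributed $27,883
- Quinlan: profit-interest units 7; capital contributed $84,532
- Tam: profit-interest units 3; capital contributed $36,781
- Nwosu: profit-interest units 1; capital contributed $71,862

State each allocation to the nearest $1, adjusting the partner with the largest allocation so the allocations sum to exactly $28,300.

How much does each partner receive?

Halvorsen: $13,738 · Ibarra: $2,540 · Quinlan: $5,776 · Tam: $2,503 · Nwosu: $3,743

Totals — profit-interest units 30, capital contributed 434,898.
Combined weights (25% profit-interest units + 75% capital contributed): Halvorsen 0.4854; Ibarra 0.0898; Quinlan 0.2041; Tam 0.0884; Nwosu 0.1323.
Proportional shares: Halvorsen 13,738.03; Ibarra 2,539.98; Quinlan 5,776.38; Tam 2,502.58; Nwosu 3,743.03.
Rounded to nearest $1: Halvorsen $13,738; Ibarra $2,540; Quinlan $5,776; Tam $2,503; Nwosu $3,743. Sum = $28,300.
Rounded total matches; no reconciliation needed.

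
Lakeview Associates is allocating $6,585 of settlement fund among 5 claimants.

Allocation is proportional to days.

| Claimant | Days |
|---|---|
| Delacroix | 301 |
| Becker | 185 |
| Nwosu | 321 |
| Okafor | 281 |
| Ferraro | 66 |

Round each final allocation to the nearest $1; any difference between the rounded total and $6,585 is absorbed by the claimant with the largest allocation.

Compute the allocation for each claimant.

Sum of days: 1,154.
Pro-rata amounts: Delacroix 301/1,154 × $6,585 = 1,717.58; Becker 185/1,154 × $6,585 = 1,055.65; Nwosu 321/1,154 × $6,585 = 1,831.70; Okafor 281/1,154 × $6,585 = 1,603.45; Ferraro 66/1,154 × $6,585 = 376.61.
After rounding ($1): Delacroix $1,718; Becker $1,056; Nwosu $1,832; Okafor $1,603; Ferraro $377. Sum = $6,586.
Difference $6,585 − $6,586 = −$1 applied to largest allocation (Nwosu): Nwosu becomes $1,831.

Delacroix: $1,718 | Becker: $1,056 | Nwosu: $1,831 | Okafor: $1,603 | Ferraro: $377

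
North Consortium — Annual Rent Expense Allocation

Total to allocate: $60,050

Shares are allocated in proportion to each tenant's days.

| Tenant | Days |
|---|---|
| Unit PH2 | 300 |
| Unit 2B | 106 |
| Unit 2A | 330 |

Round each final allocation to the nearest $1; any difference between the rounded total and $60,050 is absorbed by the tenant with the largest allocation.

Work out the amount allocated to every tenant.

Days total: 736.
Raw shares: Unit PH2 300/736 × $60,050 = 24,476.90; Unit 2B 106/736 × $60,050 = 8,648.51; Unit 2A 330/736 × $60,050 = 26,924.59.
Rounded to nearest $1: Unit PH2 $24,477; Unit 2B $8,649; Unit 2A $26,925. Sum = $60,051.
Difference $60,050 − $60,051 = −$1 applied to largest allocation (Unit 2A): Unit 2A becomes $26,924.

Unit PH2: $24,477; Unit 2B: $8,649; Unit 2A: $26,924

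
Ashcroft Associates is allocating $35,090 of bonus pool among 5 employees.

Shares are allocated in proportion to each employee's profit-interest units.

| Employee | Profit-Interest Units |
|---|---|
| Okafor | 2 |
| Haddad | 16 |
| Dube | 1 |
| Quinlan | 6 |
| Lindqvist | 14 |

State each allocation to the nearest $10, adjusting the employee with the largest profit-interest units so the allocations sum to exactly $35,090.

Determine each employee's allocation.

Profit-interest units total: 39.
Pro-rata amounts: Okafor 2/39 × $35,090 = 1,799.49; Haddad 16/39 × $35,090 = 14,395.90; Dube 1/39 × $35,090 = 899.74; Quinlan 6/39 × $35,090 = 5,398.46; Lindqvist 14/39 × $35,090 = 12,596.41.
At nearest $10: Okafor $1,800; Haddad $14,400; Dube $900; Quinlan $5,400; Lindqvist $12,600. Sum = $35,100.
Difference $35,090 − $35,100 = −$10 applied to largest profit-interest units (Haddad): Haddad becomes $14,390.

Okafor: $1,800 · Haddad: $14,390 · Dube: $900 · Quinlan: $5,400 · Lindqvist: $12,600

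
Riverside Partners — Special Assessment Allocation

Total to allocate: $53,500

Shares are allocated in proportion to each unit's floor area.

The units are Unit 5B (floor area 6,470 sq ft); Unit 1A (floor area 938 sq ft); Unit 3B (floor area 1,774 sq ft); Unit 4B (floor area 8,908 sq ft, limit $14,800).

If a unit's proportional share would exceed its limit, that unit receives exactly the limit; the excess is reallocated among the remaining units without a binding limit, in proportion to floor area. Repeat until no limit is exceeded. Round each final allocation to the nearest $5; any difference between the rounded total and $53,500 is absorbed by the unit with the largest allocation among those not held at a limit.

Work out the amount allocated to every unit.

Unit 5B: $27,270 · Unit 1A: $3,955 · Unit 3B: $7,475 · Unit 4B: $14,800

Floor area total: 18,090.
Pro-rata shares before constraints: Unit 5B 19,134.60; Unit 1A 2,774.07; Unit 3B 5,246.49; Unit 4B 26,344.83.
Capped: Unit 4B ($14,800); balance $38,700 reallocated over remaining floor area 9,182.
Shares after redistribution: Unit 5B 27,269.55 → $27,270; Unit 1A 3,953.45 → $3,955; Unit 3B 7,477.00 → $7,475.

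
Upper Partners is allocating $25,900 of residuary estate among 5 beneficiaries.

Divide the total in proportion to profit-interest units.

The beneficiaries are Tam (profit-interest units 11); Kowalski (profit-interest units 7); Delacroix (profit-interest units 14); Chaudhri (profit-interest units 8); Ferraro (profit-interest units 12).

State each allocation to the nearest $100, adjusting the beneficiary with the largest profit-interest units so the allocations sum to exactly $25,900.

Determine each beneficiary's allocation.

Combined profit-interest units = 52.
Pro-rata amounts: Tam 11/52 × $25,900 = 5,478.85; Kowalski 7/52 × $25,900 = 3,486.54; Delacroix 14/52 × $25,900 = 6,973.08; Chaudhri 8/52 × $25,900 = 3,984.62; Ferraro 12/52 × $25,900 = 5,976.92.
At nearest $100: Tam $5,500; Kowalski $3,500; Delacroix $7,000; Chaudhri $4,000; Ferraro $6,000. Sum = $26,000.
Difference $25,900 − $26,000 = −$100 applied to largest profit-interest units (Delacroix): Delacroix becomes $6,900.

Tam: $5,500 · Kowalski: $3,500 · Delacroix: $6,900 · Chaudhri: $4,000 · Ferraro: $6,000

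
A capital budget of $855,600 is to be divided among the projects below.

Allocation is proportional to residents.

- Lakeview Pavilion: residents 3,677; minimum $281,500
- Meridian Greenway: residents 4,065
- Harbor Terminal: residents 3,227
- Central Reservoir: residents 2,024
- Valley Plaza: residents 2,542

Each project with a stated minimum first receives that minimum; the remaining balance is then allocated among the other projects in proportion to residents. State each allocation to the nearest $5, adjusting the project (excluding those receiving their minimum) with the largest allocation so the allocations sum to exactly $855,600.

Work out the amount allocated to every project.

Guaranteed amounts: Lakeview Pavilion $281,500. Remaining pool $574,100.
Remaining pool split over remaining residents 11,858: Meridian Greenway 196,805.24 → $196,805; Harbor Terminal 156,233.83 → $156,235; Central Reservoir 97,991.09 → $97,990; Valley Plaza 123,069.84 → $123,070.

Lakeview Pavilion: $281,500 | Meridian Greenway: $196,805 | Harbor Terminal: $156,235 | Central Reservoir: $97,990 | Valley Plaza: $123,070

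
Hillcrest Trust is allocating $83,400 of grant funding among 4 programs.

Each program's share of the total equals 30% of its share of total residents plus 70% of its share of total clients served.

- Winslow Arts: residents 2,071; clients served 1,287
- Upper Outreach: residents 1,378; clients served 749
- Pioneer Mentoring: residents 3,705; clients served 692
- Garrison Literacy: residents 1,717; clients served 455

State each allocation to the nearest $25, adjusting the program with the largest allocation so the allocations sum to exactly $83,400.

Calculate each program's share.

Residents total 8,871; clients served total 3,183.
Composite weights (30% residents + 70% clients served): Winslow Arts 0.3531; Upper Outreach 0.2113; Pioneer Mentoring 0.2775; Garrison Literacy 0.1581.
Unrounded shares: Winslow Arts 29,446.21; Upper Outreach 17,624.10; Pioneer Mentoring 23,141.78; Garrison Literacy 13,187.91.
After rounding ($25): Winslow Arts $29,450; Upper Outreach $17,625; Pioneer Mentoring $23,150; Garrison Literacy $13,200. Sum = $83,425.
Difference $83,400 − $83,425 = −$25 applied to largest allocation (Winslow Arts): Winslow Arts becomes $29,425.

Winslow Arts: $29,425 · Upper Outreach: $17,625 · Pioneer Mentoring: $23,150 · Garrison Literacy: $13,200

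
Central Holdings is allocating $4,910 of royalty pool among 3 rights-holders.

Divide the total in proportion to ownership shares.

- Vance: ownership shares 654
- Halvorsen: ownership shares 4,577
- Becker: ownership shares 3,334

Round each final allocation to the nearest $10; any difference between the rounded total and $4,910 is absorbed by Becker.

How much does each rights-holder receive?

Total ownership shares = 8,565.
Pro-rata amounts: Vance 654/8,565 × $4,910 = 374.91; Halvorsen 4,577/8,565 × $4,910 = 2,623.83; Becker 3,334/8,565 × $4,910 = 1,911.26.
After rounding ($10): Vance $370; Halvorsen $2,620; Becker $1,910. Sum = $4,900.
Difference $4,910 − $4,900 = +$10 applied to Becker: Becker becomes $1,920.

Vance: $370 · Halvorsen: $2,620 · Becker: $1,920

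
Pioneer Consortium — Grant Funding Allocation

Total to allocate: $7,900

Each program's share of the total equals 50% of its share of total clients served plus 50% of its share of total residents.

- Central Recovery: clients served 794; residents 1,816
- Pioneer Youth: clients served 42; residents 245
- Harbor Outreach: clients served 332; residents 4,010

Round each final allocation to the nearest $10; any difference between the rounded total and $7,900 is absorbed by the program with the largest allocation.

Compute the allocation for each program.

Central Recovery: $3,870 | Pioneer Youth: $300 | Harbor Outreach: $3,730

Totals — clients served 1,168, residents 6,071.
Blended shares (50% clients served + 50% residents): Central Recovery 0.4895; Pioneer Youth 0.0382; Harbor Outreach 0.4724.
Raw shares: Central Recovery 3,866.74; Pioneer Youth 301.44; Harbor Outreach 3,731.82.
Rounded to nearest $10: Central Recovery $3,870; Pioneer Youth $300; Harbor Outreach $3,730. Sum = $7,900.
Sum already equals the total — no adjustment.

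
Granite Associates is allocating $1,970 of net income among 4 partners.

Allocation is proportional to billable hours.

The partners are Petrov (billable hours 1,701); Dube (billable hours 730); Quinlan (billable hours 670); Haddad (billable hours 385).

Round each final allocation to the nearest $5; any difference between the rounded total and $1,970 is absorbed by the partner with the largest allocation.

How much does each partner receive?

Petrov: $955 · Dube: $415 · Quinlan: $380 · Haddad: $220

Billable hours total: 3,486.
Proportional shares: Petrov 1,701/3,486 × $1,970 = 961.27; Dube 730/3,486 × $1,970 = 412.54; Quinlan 670/3,486 × $1,970 = 378.63; Haddad 385/3,486 × $1,970 = 217.57.
At nearest $5: Petrov $960; Dube $415; Quinlan $380; Haddad $220. Sum = $1,975.
Difference $1,970 − $1,975 = −$5 applied to largest allocation (Petrov): Petrov becomes $955.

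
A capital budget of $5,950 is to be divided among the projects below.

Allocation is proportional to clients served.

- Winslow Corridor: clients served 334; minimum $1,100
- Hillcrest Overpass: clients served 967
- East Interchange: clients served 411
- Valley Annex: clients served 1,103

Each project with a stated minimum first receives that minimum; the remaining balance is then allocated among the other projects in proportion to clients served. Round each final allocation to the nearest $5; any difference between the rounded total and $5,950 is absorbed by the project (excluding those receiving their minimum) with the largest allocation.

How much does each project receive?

Winslow Corridor: $1,100; Hillcrest Overpass: $1,890; East Interchange: $805; Valley Annex: $2,155

Minimums first: Winslow Corridor $1,100. Remaining pool $4,850.
Remaining pool split over remaining clients served 2,481: Hillcrest Overpass 1,890.35 → $1,890; East Interchange 803.45 → $805; Valley Annex 2,156.21 → $2,155.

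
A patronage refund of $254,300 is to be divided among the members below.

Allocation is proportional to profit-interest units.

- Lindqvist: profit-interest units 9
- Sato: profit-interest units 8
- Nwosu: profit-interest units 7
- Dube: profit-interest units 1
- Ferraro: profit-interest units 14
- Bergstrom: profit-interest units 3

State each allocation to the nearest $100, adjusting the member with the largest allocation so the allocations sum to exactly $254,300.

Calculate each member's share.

Total profit-interest units = 42.
Proportional shares: Lindqvist 9/42 × $254,300 = 54,492.86; Sato 8/42 × $254,300 = 48,438.10; Nwosu 7/42 × $254,300 = 42,383.33; Dube 1/42 × $254,300 = 6,054.76; Ferraro 14/42 × $254,300 = 84,766.67; Bergstrom 3/42 × $254,300 = 18,164.29.
After rounding ($100): Lindqvist $54,500; Sato $48,400; Nwosu $42,400; Dube $6,100; Ferraro $84,800; Bergstrom $18,200. Sum = $254,400.
Difference $254,300 − $254,400 = −$100 applied to largest allocation (Ferraro): Ferraro becomes $84,700.

Lindqvist: $54,500 | Sato: $48,400 | Nwosu: $42,400 | Dube: $6,100 | Ferraro: $84,700 | Bergstrom: $18,200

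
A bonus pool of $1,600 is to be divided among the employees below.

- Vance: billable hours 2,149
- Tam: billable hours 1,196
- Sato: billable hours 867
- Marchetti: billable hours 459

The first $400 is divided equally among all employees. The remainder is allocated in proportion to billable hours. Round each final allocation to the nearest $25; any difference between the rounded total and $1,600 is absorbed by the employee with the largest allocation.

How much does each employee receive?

Vance: $650; Tam: $400; Sato: $325; Marchetti: $225

First tranche $400 split equally: $100 each.
Remainder $1,200 by billable hours (total 4,671): Vance 552.09 → $550; Tam 307.26 → $300; Sato 222.74 → $225; Marchetti 117.92 → $125.
Totals: Vance $100 + $550 = $650; Tam $100 + $300 = $400; Sato $100 + $225 = $325; Marchetti $100 + $125 = $225.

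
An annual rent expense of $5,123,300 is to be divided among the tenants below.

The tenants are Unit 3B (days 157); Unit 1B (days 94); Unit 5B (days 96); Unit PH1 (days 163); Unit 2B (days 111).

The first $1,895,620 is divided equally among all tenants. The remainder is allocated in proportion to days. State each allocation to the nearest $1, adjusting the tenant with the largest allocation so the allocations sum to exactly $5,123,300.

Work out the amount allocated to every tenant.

First tranche $1,895,620 split equally: $379,124 each.
Remainder $3,227,680 by days (total 621): Unit 3B 816,015.72 → $816,016; Unit 1B 488,569.92 → $488,570; Unit 5B 498,965.02 → $498,965; Unit PH1 847,201.03 → $847,201; Unit 2B 576,928.31 → $576,928.
Totals: Unit 3B $379,124 + $816,016 = $1,195,140; Unit 1B $379,124 + $488,570 = $867,694; Unit 5B $379,124 + $498,965 = $878,089; Unit PH1 $379,124 + $847,201 = $1,226,325; Unit 2B $379,124 + $576,928 = $956,052.

Unit 3B: $1,195,140 · Unit 1B: $867,694 · Unit 5B: $878,089 · Unit PH1: $1,226,325 · Unit 2B: $956,052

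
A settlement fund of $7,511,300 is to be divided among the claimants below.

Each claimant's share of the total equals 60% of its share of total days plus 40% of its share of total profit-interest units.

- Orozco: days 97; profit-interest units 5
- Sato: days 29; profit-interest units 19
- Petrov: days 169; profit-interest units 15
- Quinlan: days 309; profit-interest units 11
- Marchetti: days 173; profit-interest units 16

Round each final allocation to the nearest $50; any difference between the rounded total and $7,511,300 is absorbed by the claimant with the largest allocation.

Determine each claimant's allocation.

Totals — days 777, profit-interest units 66.
Combined weights (60% days + 40% profit-interest units): Orozco 0.1052; Sato 0.1375; Petrov 0.2214; Quinlan 0.3053; Marchetti 0.2306.
Unrounded shares: Orozco 790,237.62; Sato 1,033,144.29; Petrov 1,663,084.61; Quinlan 2,293,024.92; Marchetti 1,731,808.56.
Rounded to nearest $50: Orozco $790,250; Sato $1,033,150; Petrov $1,663,100; Quinlan $2,293,000; Marchetti $1,731,800. Sum = $7,511,300.
No rounding difference to absorb.

Orozco: $790,250 | Sato: $1,033,150 | Petrov: $1,663,100 | Quinlan: $2,293,000 | Marchetti: $1,731,800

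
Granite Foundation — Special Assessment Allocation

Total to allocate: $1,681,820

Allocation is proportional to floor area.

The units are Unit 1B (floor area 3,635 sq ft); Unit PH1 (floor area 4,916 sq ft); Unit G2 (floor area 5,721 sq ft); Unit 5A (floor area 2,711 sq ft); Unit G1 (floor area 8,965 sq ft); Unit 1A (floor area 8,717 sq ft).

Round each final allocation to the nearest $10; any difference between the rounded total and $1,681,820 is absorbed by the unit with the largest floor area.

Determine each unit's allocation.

Unit 1B: $176,360; Unit PH1: $238,510; Unit G2: $277,560; Unit 5A: $131,530; Unit G1: $434,940; Unit 1A: $422,920

Sum of floor area: 34,665.
Proportional shares: Unit 1B 3,635/34,665 × $1,681,820 = 176,357.01; Unit PH1 4,916/34,665 × $1,681,820 = 238,506.48; Unit G2 5,721/34,665 × $1,681,820 = 277,562.16; Unit 5A 2,711/34,665 × $1,681,820 = 131,527.88; Unit G1 8,965/34,665 × $1,681,820 = 434,949.27; Unit 1A 8,717/34,665 × $1,681,820 = 422,917.21.
After rounding ($10): Unit 1B $176,360; Unit PH1 $238,510; Unit G2 $277,560; Unit 5A $131,530; Unit G1 $434,950; Unit 1A $422,920. Sum = $1,681,830.
Difference $1,681,820 − $1,681,830 = −$10 applied to largest floor area (Unit G1): Unit G1 becomes $434,940.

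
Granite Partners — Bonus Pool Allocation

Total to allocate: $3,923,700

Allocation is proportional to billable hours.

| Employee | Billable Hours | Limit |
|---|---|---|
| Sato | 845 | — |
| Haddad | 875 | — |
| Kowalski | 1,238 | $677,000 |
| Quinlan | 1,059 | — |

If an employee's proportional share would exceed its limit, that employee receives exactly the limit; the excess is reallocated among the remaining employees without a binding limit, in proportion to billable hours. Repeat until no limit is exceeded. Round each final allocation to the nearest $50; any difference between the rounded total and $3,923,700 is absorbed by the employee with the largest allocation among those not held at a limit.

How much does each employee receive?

Sum of billable hours: 4,017.
Pro-rata shares before constraints: Sato 825,373.79; Haddad 854,677.00; Kowalski 1,209,245.86; Quinlan 1,034,403.36.
Capped: Kowalski ($677,000); residual $3,246,700 reallocated over remaining billable hours 2,779.
Remaining shares: Sato 987,211.77 → $987,200; Haddad 1,022,260.71 → $1,022,250; Quinlan 1,237,227.53 → $1,237,250.

Sato: $987,200 · Haddad: $1,022,250 · Kowalski: $677,000 · Quinlan: $1,237,250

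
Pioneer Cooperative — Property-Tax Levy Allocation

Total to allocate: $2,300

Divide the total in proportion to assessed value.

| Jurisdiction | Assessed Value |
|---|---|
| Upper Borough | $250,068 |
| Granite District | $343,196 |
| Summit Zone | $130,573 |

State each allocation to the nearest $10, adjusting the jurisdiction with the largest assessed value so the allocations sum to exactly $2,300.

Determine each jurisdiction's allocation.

Upper Borough: $790 · Granite District: $1,100 · Summit Zone: $410

Assessed value total: 723,837.
Pro-rata amounts: Upper Borough 250,068/723,837 × $2,300 = 794.59; Granite District 343,196/723,837 × $2,300 = 1,090.51; Summit Zone 130,573/723,837 × $2,300 = 414.90.
Rounded to nearest $10: Upper Borough $790; Granite District $1,090; Summit Zone $410. Sum = $2,290.
Difference $2,300 − $2,290 = +$10 applied to largest assessed value (Granite District): Granite District becomes $1,100.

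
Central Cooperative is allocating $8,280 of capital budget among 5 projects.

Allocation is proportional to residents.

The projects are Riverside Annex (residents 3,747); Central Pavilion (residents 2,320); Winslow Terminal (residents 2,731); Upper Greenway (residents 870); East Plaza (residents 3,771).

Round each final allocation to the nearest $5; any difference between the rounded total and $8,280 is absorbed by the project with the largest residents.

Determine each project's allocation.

Riverside Annex: $2,310 | Central Pavilion: $1,430 | Winslow Terminal: $1,685 | Upper Greenway: $535 | East Plaza: $2,320

Combined residents = 13,439.
Pro-rata amounts: Riverside Annex 3,747/13,439 × $8,280 = 2,308.59; Central Pavilion 2,320/13,439 × $8,280 = 1,429.39; Winslow Terminal 2,731/13,439 × $8,280 = 1,682.62; Upper Greenway 870/13,439 × $8,280 = 536.02; East Plaza 3,771/13,439 × $8,280 = 2,323.38.
At nearest $5: Riverside Annex $2,310; Central Pavilion $1,430; Winslow Terminal $1,685; Upper Greenway $535; East Plaza $2,325. Sum = $8,285.
Difference $8,280 − $8,285 = −$5 applied to largest residents (East Plaza): East Plaza becomes $2,320.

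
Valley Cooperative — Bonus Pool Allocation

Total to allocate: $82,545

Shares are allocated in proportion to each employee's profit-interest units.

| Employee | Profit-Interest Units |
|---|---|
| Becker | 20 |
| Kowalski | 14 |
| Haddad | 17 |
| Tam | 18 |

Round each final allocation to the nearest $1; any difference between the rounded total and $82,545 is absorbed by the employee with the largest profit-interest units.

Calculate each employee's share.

Becker: $23,927; Kowalski: $16,748; Haddad: $20,337; Tam: $21,533

Total profit-interest units = 69.
Pro-rata amounts: Becker 20/69 × $82,545 = 23,926.09; Kowalski 14/69 × $82,545 = 16,748.26; Haddad 17/69 × $82,545 = 20,337.17; Tam 18/69 × $82,545 = 21,533.48.
At nearest $1: Becker $23,926; Kowalski $16,748; Haddad $20,337; Tam $21,533. Sum = $82,544.
Difference $82,545 − $82,544 = +$1 applied to largest profit-interest units (Becker): Becker becomes $23,927.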